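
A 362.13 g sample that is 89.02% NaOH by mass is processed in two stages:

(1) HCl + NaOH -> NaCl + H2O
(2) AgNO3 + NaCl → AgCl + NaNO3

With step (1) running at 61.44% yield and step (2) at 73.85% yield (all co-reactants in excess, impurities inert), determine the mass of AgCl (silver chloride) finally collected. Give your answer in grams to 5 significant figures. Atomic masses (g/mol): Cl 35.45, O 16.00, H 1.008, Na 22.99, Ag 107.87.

Pure NaOH = 362.13 × 0.8902 = 322.368 g.
M(NaOH) = 22.99 + 16.00 + 1.008 = 39.998 g/mol.
M(AgCl) = 107.87 + 35.45 = 143.32 g/mol.
n(NaOH) = 322.368 / 39.998 = 8.05961 mol.
Step 1 (NaOH:NaCl = 1:1): theoretical n(NaCl) = 8.05961 mol; at 61.44% yield, n(NaCl) = 4.95182 mol.
Step 2 (NaCl:AgCl = 1:1): theoretical n(AgCl) = 4.95182 mol, so theoretical mass = 4.95182 × 143.32 = 709.695 g.
At 73.85% yield, actual mass of AgCl = 709.695 × 0.7385 = 524.110 g.

524.11 g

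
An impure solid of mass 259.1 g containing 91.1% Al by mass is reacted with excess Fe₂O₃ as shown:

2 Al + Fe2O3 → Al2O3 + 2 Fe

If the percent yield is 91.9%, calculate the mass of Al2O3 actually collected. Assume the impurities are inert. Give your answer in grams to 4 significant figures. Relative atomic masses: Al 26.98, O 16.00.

409.9 g

Pure Al available = 259.1 g × 0.911 = 236.04 g.
M(Al) = 26.98 g/mol.
M(Al2O3) = 2(26.98) + 3(16.00) = 101.96 g/mol.
n(Al) = 236.04 g / 26.98 g/mol = 8.7487 mol.
From the equation the Al:Al2O3 mole ratio is 2:1, so n(Al2O3) = 8.7487 × 1/2 = 4.3744 mol.
Mass of Al2O3 = 4.3744 mol × 101.96 g/mol = 446.01 g.
Actual mass collected = 446.01 g × 0.919 = 409.88 g.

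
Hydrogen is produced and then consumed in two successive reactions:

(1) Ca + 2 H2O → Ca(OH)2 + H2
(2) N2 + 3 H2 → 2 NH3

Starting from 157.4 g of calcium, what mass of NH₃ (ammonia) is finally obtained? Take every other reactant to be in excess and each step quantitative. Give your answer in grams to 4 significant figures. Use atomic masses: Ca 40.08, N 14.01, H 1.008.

M(Ca) = 40.08 g/mol.
M(NH3) = 14.01 + 3(1.008) = 17.034 g/mol.
n(Ca) = 157.40 / 40.08 = 3.9271 mol.
Step 1 gives a 1:1 ratio of Ca to H2, so n(H2) = 3.9271 mol.
In step 2 the H2:NH3 ratio is 3:2, so n(NH3) = 2.6181 mol.
Mass of NH3 = 2.6181 × 17.034 = 44.597 g.

44.60 g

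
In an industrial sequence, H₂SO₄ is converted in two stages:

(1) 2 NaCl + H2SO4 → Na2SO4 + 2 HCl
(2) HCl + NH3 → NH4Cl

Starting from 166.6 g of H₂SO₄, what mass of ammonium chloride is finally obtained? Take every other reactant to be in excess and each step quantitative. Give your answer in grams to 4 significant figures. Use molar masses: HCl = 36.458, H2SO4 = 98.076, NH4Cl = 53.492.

181.7 g

n(H2SO4) = 166.60 / 98.076 = 1.6987 mol.
Step 1 gives a 1:2 ratio of H2SO4 to HCl, so n(HCl) = 3.3974 mol.
In step 2 the HCl:NH4Cl ratio is 1:1, so n(NH4Cl) = 3.3974 mol.
Mass of NH4Cl = 3.3974 × 53.492 = 181.73 g.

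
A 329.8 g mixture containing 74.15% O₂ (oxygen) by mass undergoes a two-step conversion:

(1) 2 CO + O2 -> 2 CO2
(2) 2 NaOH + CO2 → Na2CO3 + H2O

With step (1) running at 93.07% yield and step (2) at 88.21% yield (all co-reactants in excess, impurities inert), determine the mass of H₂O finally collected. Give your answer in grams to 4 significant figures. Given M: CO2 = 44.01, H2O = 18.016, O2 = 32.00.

226.1 g

Pure O2 = 329.8 × 0.7415 = 244.55 g.
n(O2) = 244.55 / 32.00 = 7.6421 mol.
Step 1 (O2:CO2 = 1:2): theoretical n(CO2) = 15.284 mol; at 93.07% yield, n(CO2) = 14.225 mol.
Step 2 (CO2:H2O = 1:1): theoretical n(H2O) = 14.225 mol, so theoretical mass = 14.225 × 18.016 = 256.28 g.
At 88.21% yield, actual mass of H2O = 256.28 × 0.8821 = 226.06 g.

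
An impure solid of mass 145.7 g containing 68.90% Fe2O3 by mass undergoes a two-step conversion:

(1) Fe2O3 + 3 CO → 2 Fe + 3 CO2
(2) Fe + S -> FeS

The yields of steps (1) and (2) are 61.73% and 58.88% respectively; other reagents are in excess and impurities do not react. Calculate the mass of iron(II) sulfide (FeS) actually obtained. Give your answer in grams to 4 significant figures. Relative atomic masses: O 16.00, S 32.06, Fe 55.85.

40.17 g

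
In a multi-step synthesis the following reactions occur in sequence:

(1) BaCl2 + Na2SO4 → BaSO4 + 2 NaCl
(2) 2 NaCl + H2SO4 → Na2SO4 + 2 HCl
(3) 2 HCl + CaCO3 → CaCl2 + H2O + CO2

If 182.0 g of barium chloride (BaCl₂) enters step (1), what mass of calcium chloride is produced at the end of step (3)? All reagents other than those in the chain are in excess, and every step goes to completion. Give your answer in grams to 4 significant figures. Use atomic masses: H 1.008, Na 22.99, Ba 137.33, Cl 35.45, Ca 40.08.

97.00 g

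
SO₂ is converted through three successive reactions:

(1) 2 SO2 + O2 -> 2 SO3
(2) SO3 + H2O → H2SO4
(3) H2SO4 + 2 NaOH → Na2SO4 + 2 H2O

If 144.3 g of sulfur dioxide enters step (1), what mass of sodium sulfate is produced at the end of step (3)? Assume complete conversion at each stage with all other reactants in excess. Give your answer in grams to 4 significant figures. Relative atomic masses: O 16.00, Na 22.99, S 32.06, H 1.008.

M(SO2) = 32.06 + 2(16.00) = 64.06 g/mol.
M(Na2SO4) = 2(22.99) + 32.06 + 4(16.00) = 142.04 g/mol.
n(SO2) = 144.3 / 64.06 = 2.2526 mol.
Reaction (1): SO2→SO3 ratio 2:2 ⇒ n(SO3) = 2.2526 mol.
Reaction (2): SO3→H2SO4 ratio 1:1 ⇒ n(H2SO4) = 2.2526 mol.
Reaction (3): H2SO4→Na2SO4 ratio 1:1 ⇒ n(Na2SO4) = 2.2526 mol.
Mass of Na2SO4 = 2.2526 × 142.04 = 319.96 g.

320.0 g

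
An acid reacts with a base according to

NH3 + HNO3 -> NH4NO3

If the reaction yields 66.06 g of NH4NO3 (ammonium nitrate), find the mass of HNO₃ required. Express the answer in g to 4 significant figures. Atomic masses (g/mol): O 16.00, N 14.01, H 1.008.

52.00 g

M(NH4NO3) = 2(14.01) + 4(1.008) + 3(16.00) = 80.052 g/mol.
M(HNO3) = 1.008 + 14.01 + 3(16.00) = 63.018 g/mol.
n(NH4NO3) = 66.060 g / 80.052 g/mol = 0.82521 mol.
From the equation the NH4NO3:HNO3 mole ratio is 1:1, so n(HNO3) = 0.82521 × 1/1 = 0.82521 mol.
Mass of HNO3 = 0.82521 mol × 63.018 g/mol = 52.003 g.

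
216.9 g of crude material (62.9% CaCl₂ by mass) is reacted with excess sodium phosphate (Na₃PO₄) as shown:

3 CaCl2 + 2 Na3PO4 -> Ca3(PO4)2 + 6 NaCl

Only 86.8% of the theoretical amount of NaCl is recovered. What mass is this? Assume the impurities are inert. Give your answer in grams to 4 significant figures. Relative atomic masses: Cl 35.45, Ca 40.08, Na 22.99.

124.7 g

Pure CaCl2 available = 216.9 g × 0.629 = 136.43 g.
M(CaCl2) = 40.08 + 2(35.45) = 110.98 g/mol.
M(NaCl) = 22.99 + 35.45 = 58.44 g/mol.
n(CaCl2) = 136.43 g / 110.98 g/mol = 1.2293 mol.
From the equation the CaCl2:NaCl mole ratio is 3:6, so n(NaCl) = 1.2293 × 6/3 = 2.4586 mol.
Mass of NaCl = 2.4586 mol × 58.44 g/mol = 143.68 g.
Actual mass collected = 143.68 g × 0.868 = 124.72 g.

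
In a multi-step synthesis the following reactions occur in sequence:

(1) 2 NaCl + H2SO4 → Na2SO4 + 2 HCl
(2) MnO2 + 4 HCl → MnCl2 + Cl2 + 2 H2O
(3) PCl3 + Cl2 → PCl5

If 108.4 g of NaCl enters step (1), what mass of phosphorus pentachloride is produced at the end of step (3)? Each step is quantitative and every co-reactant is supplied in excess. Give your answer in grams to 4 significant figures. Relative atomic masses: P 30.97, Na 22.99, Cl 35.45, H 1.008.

96.56 g

M(NaCl) = 22.99 + 35.45 = 58.44 g/mol.
M(PCl5) = 30.97 + 5(35.45) = 208.22 g/mol.
n(NaCl) = 108.4 / 58.44 = 1.8549 mol.
Reaction (1): NaCl→HCl ratio 2:2 ⇒ n(HCl) = 1.8549 mol.
Reaction (2): HCl→Cl2 ratio 4:1 ⇒ n(Cl2) = 0.46372 mol.
Reaction (3): Cl2→PCl5 ratio 1:1 ⇒ n(PCl5) = 0.46372 mol.
Mass of PCl5 = 0.46372 × 208.22 = 96.557 g.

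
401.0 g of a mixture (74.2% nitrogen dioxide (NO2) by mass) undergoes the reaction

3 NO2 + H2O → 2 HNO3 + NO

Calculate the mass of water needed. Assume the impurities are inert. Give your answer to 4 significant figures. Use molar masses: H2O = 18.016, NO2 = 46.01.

Mass of pure NO2 = 401.0 g × 0.742 = 297.54 g.
n(NO2) = 297.54 g / 46.01 g/mol = 6.4669 mol.
From the equation the NO2:H2O mole ratio is 3:1, so n(H2O) = 6.4669 × 1/3 = 2.1556 mol.
Mass of H2O = 2.1556 mol × 18.016 g/mol = 38.836 g.

38.84 g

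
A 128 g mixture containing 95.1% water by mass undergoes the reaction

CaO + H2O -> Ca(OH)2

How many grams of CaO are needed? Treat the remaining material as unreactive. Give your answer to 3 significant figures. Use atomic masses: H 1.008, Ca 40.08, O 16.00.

379 g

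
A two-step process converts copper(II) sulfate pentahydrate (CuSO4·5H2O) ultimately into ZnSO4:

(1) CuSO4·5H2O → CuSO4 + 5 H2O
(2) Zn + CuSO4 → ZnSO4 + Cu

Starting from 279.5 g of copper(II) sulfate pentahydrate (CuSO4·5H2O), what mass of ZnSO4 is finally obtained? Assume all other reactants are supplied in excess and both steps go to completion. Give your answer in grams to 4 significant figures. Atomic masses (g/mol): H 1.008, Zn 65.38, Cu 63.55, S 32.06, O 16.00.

M(CuSO4·5H2O) = 63.55 + 32.06 + 9(16.00) + 10(1.008) = 249.69 g/mol.
M(ZnSO4) = 65.38 + 32.06 + 4(16.00) = 161.44 g/mol.
n(CuSO4·5H2O) = 279.50 / 249.69 = 1.1194 mol.
Step 1 gives a 1:1 ratio of CuSO4·5H2O to CuSO4, so n(CuSO4) = 1.1194 mol.
In step 2 the CuSO4:ZnSO4 ratio is 1:1, so n(ZnSO4) = 1.1194 mol.
Mass of ZnSO4 = 1.1194 × 161.44 = 180.71 g.

180.7 g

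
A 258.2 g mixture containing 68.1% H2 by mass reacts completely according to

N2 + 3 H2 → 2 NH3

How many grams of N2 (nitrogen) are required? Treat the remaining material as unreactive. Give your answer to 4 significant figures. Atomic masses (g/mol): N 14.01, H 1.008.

814.6 g

Mass of pure H2 = 258.2 g × 0.681 = 175.83 g.
M(H2) = 2(1.008) = 2.016 g/mol.
M(N2) = 2(14.01) = 28.02 g/mol.
n(H2) = 175.83 g / 2.016 g/mol = 87.219 mol.
From the equation the H2:N2 mole ratio is 3:1, so n(N2) = 87.219 × 1/3 = 29.073 mol.
Mass of N2 = 29.073 mol × 28.02 g/mol = 814.63 g.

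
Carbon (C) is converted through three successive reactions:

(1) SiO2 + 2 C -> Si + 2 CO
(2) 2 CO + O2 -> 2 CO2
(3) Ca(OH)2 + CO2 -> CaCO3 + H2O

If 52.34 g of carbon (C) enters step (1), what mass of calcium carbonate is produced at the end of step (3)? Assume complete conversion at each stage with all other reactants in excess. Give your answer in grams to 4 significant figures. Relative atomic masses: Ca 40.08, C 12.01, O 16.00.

M(C) = 12.01 g/mol.
M(CaCO3) = 40.08 + 12.01 + 3(16.00) = 100.09 g/mol.
n(C) = 52.34 / 12.01 = 4.3580 mol.
Reaction (1): C→CO ratio 2:2 ⇒ n(CO) = 4.3580 mol.
Reaction (2): CO→CO2 ratio 2:2 ⇒ n(CO2) = 4.3580 mol.
Reaction (3): CO2→CaCO3 ratio 1:1 ⇒ n(CaCO3) = 4.3580 mol.
Mass of CaCO3 = 4.3580 × 100.09 = 436.20 g.

436.2 g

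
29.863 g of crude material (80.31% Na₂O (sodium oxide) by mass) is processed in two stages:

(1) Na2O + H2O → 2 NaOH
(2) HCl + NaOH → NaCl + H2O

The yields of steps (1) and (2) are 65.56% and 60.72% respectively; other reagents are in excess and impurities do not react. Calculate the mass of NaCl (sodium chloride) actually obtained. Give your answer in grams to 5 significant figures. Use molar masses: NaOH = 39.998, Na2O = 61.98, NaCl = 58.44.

Pure Na2O = 29.863 × 0.8031 = 23.9830 g.
n(Na2O) = 23.9830 / 61.98 = 0.386947 mol.
Step 1 (Na2O:NaOH = 1:2): theoretical n(NaOH) = 0.773894 mol; at 65.56% yield, n(NaOH) = 0.507365 mol.
Step 2 (NaOH:NaCl = 1:1): theoretical n(NaCl) = 0.507365 mol, so theoretical mass = 0.507365 × 58.44 = 29.6504 g.
At 60.72% yield, actual mass of NaCl = 29.6504 × 0.6072 = 18.0037 g.

18.004 g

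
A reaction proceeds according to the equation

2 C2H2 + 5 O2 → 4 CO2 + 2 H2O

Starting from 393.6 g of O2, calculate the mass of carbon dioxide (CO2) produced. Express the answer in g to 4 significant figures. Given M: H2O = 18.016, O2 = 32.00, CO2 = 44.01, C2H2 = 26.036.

n(O2) = 393.60 g / 32.00 g/mol = 12.300 mol.
From the equation the O2:CO2 mole ratio is 5:4, so n(CO2) = 12.300 × 4/5 = 9.8400 mol.
Mass of CO2 = 9.8400 mol × 44.01 g/mol = 433.06 g.

433.1 g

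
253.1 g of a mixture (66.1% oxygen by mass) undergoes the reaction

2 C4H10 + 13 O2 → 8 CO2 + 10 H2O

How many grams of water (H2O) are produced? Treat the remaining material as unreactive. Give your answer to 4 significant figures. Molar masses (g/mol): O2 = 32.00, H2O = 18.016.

72.45 g

Mass of pure O2 = 253.1 g × 0.661 = 167.30 g.
n(O2) = 167.30 g / 32.00 g/mol = 5.2281 mol.
From the equation the O2:H2O mole ratio is 13:10, so n(H2O) = 5.2281 × 10/13 = 4.0216 mol.
Mass of H2O = 4.0216 mol × 18.016 g/mol = 72.453 g.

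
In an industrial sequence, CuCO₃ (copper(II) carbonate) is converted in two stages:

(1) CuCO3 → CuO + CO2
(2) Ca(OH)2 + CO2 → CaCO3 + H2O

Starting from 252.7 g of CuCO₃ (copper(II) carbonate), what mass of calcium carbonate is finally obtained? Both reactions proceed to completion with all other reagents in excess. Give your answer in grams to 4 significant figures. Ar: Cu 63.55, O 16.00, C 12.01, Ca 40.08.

204.7 g

M(CuCO3) = 63.55 + 12.01 + 3(16.00) = 123.56 g/mol.
M(CaCO3) = 40.08 + 12.01 + 3(16.00) = 100.09 g/mol.
n(CuCO3) = 252.70 / 123.56 = 2.0452 mol.
Step 1 gives a 1:1 ratio of CuCO3 to CO2, so n(CO2) = 2.0452 mol.
In step 2 the CO2:CaCO3 ratio is 1:1, so n(CaCO3) = 2.0452 mol.
Mass of CaCO3 = 2.0452 × 100.09 = 204.70 g.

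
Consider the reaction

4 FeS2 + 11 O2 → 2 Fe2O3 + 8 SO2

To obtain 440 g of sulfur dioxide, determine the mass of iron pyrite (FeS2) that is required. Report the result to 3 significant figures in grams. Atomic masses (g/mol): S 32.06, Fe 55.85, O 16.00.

412 g

M(SO2) = 32.06 + 2(16.00) = 64.06 g/mol.
M(FeS2) = 55.85 + 2(32.06) = 119.97 g/mol.
n(SO2) = 440.0 g / 64.06 g/mol = 6.869 mol.
From the equation the SO2:FeS2 mole ratio is 8:4, so n(FeS2) = 6.869 × 4/8 = 3.434 mol.
Mass of FeS2 = 3.434 mol × 119.97 g/mol = 412.0 g.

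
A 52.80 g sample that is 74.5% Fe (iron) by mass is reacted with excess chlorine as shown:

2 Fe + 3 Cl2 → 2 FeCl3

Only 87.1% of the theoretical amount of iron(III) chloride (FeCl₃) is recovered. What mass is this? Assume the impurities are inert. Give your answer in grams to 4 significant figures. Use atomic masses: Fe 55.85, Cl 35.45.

99.50 g

Pure Fe available = 52.80 g × 0.745 = 39.336 g.
M(Fe) = 55.85 g/mol.
M(FeCl3) = 55.85 + 3(35.45) = 162.20 g/mol.
n(Fe) = 39.336 g / 55.85 g/mol = 0.70432 mol.
From the equation the Fe:FeCl3 mole ratio is 2:2, so n(FeCl3) = 0.70432 × 2/2 = 0.70432 mol.
Mass of FeCl3 = 0.70432 mol × 162.20 g/mol = 114.24 g.
Actual mass collected = 114.24 g × 0.871 = 99.503 g.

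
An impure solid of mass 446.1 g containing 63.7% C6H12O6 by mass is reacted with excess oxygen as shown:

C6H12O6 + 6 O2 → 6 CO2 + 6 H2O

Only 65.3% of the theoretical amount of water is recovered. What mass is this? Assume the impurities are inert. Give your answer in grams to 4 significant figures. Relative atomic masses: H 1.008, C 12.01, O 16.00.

Pure C6H12O6 available = 446.1 g × 0.637 = 284.17 g.
M(C6H12O6) = 6(12.01) + 12(1.008) + 6(16.00) = 180.156 g/mol.
M(H2O) = 2(1.008) + 16.00 = 18.016 g/mol.
n(C6H12O6) = 284.17 g / 180.156 g/mol = 1.5773 mol.
From the equation the C6H12O6:H2O mole ratio is 1:6, so n(H2O) = 1.5773 × 6/1 = 9.4640 mol.
Mass of H2O = 9.4640 mol × 18.016 g/mol = 170.50 g.
Actual mass collected = 170.50 g × 0.653 = 111.34 g.

111.3 g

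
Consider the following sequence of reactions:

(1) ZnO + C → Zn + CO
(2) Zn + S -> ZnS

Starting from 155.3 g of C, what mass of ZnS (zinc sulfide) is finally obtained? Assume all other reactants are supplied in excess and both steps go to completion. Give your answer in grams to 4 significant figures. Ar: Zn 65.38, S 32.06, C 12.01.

M(C) = 12.01 g/mol.
M(ZnS) = 65.38 + 32.06 = 97.44 g/mol.
n(C) = 155.30 / 12.01 = 12.931 mol.
Step 1 gives a 1:1 ratio of C to Zn, so n(Zn) = 12.931 mol.
In step 2 the Zn:ZnS ratio is 1:1, so n(ZnS) = 12.931 mol.
Mass of ZnS = 12.931 × 97.44 = 1260.0 g.

1260 g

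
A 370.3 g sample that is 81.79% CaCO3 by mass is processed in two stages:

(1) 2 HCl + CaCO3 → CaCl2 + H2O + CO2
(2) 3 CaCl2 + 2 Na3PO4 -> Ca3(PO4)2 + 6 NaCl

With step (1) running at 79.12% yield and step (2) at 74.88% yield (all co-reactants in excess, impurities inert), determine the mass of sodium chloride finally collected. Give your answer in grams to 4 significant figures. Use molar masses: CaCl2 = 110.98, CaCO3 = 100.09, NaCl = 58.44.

209.5 g

Pure CaCO3 = 370.3 × 0.8179 = 302.87 g.
n(CaCO3) = 302.87 / 100.09 = 3.0260 mol.
Step 1 (CaCO3:CaCl2 = 1:1): theoretical n(CaCl2) = 3.0260 mol; at 79.12% yield, n(CaCl2) = 2.3941 mol.
Step 2 (CaCl2:NaCl = 3:6): theoretical n(NaCl) = 4.7883 mol, so theoretical mass = 4.7883 × 58.44 = 279.83 g.
At 74.88% yield, actual mass of NaCl = 279.83 × 0.7488 = 209.53 g.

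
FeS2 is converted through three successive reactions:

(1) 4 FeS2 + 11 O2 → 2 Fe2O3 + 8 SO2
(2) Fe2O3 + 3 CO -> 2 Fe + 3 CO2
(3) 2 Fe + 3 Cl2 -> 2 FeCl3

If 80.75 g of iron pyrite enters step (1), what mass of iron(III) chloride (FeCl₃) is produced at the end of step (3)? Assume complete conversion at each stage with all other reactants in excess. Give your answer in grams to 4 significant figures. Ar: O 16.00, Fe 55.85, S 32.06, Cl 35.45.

109.2 g

M(FeS2) = 55.85 + 2(32.06) = 119.97 g/mol.
M(FeCl3) = 55.85 + 3(35.45) = 162.20 g/mol.
n(FeS2) = 80.75 / 119.97 = 0.67308 mol.
Reaction (1): FeS2→Fe2O3 ratio 4:2 ⇒ n(Fe2O3) = 0.33654 mol.
Reaction (2): Fe2O3→Fe ratio 1:2 ⇒ n(Fe) = 0.67308 mol.
Reaction (3): Fe→FeCl3 ratio 2:2 ⇒ n(FeCl3) = 0.67308 mol.
Mass of FeCl3 = 0.67308 × 162.20 = 109.17 g.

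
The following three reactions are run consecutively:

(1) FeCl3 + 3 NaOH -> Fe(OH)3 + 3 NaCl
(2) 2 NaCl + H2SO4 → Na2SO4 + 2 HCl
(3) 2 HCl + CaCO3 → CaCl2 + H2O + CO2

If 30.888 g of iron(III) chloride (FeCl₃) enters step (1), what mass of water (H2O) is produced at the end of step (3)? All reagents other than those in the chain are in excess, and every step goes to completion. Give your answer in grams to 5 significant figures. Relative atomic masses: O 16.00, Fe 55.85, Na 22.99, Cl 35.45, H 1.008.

M(FeCl3) = 55.85 + 3(35.45) = 162.20 g/mol.
M(H2O) = 2(1.008) + 16.00 = 18.016 g/mol.
n(FeCl3) = 30.888 / 162.20 = 0.190432 mol.
Reaction (1): FeCl3→NaCl ratio 1:3 ⇒ n(NaCl) = 0.571295 mol.
Reaction (2): NaCl→HCl ratio 2:2 ⇒ n(HCl) = 0.571295 mol.
Reaction (3): HCl→H2O ratio 2:1 ⇒ n(H2O) = 0.285647 mol.
Mass of H2O = 0.285647 × 18.016 = 5.14622 g.

5.1462 g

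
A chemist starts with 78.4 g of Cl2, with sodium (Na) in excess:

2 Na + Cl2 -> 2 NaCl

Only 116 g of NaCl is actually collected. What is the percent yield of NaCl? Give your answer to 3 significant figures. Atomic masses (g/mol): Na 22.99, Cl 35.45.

M(Cl2) = 2(35.45) = 70.90 g/mol.
M(NaCl) = 22.99 + 35.45 = 58.44 g/mol.
n(Cl2) = 78.40 g / 70.90 g/mol = 1.106 mol.
From the equation the Cl2:NaCl mole ratio is 1:2, so n(NaCl) = 1.106 × 2/1 = 2.212 mol.
Mass of NaCl = 2.212 mol × 58.44 g/mol = 129.2 g.
This is the theoretical yield. Percent yield = 116 g / 129.2 g × 100% = 89.75%.

89.8 %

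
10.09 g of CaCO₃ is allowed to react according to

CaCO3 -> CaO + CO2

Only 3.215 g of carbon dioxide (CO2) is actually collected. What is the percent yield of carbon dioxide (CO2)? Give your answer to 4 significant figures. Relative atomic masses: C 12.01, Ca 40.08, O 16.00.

M(CaCO3) = 40.08 + 12.01 + 3(16.00) = 100.09 g/mol.
M(CO2) = 12.01 + 2(16.00) = 44.01 g/mol.
n(CaCO3) = 10.090 g / 100.09 g/mol = 0.10081 mol.
From the equation the CaCO3:CO2 mole ratio is 1:1, so n(CO2) = 0.10081 × 1/1 = 0.10081 mol.
Mass of CO2 = 0.10081 mol × 44.01 g/mol = 4.4366 g.
This is the theoretical yield. Percent yield = 3.215 g / 4.4366 g × 100% = 72.465%.

72.47 %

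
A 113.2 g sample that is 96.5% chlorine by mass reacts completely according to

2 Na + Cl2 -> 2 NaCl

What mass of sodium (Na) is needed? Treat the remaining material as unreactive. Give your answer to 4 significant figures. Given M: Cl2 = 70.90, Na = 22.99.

70.84 g

Mass of pure Cl2 = 113.2 g × 0.965 = 109.24 g.
n(Cl2) = 109.24 g / 70.90 g/mol = 1.5407 mol.
From the equation the Cl2:Na mole ratio is 1:2, so n(Na) = 1.5407 × 2/1 = 3.0815 mol.
Mass of Na = 3.0815 mol × 22.99 g/mol = 70.843 g.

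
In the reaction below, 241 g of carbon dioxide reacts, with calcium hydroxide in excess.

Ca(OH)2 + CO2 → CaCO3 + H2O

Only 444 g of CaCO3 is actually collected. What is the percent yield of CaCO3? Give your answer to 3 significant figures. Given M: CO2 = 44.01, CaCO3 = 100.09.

n(CO2) = 241.0 g / 44.01 g/mol = 5.476 mol.
From the equation the CO2:CaCO3 mole ratio is 1:1, so n(CaCO3) = 5.476 × 1/1 = 5.476 mol.
Mass of CaCO3 = 5.476 mol × 100.09 g/mol = 548.1 g.
This is the theoretical yield. Percent yield = 444 g / 548.1 g × 100% = 81.01%.

81.0 %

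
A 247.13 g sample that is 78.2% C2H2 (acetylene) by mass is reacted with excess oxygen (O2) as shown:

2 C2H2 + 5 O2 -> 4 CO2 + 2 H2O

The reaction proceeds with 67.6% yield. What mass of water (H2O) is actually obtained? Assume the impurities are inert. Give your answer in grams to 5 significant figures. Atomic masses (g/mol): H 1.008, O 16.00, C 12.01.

Pure C2H2 available = 247.13 g × 0.782 = 193.256 g.
M(C2H2) = 2(12.01) + 2(1.008) = 26.036 g/mol.
M(H2O) = 2(1.008) + 16.00 = 18.016 g/mol.
n(C2H2) = 193.256 g / 26.036 g/mol = 7.42263 mol.
From the equation the C2H2:H2O mole ratio is 2:2, so n(H2O) = 7.42263 × 2/2 = 7.42263 mol.
Mass of H2O = 7.42263 mol × 18.016 g/mol = 133.726 g.
Actual mass collected = 133.726 g × 0.676 = 90.3989 g.

90.399 g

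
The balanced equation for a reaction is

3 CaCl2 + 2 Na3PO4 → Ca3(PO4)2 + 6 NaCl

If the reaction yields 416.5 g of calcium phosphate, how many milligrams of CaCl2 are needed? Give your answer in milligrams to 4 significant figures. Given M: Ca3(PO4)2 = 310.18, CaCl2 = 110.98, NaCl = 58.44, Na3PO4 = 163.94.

n(Ca3(PO4)2) = 416.50 g / 310.18 g/mol = 1.3428 mol.
From the equation the Ca3(PO4)2:CaCl2 mole ratio is 1:3, so n(CaCl2) = 1.3428 × 3/1 = 4.0283 mol.
Mass of CaCl2 = 4.0283 mol × 110.98 g/mol = 447.06 g.
Converting to mg: 447.06 g = 447100 mg.

447100 mg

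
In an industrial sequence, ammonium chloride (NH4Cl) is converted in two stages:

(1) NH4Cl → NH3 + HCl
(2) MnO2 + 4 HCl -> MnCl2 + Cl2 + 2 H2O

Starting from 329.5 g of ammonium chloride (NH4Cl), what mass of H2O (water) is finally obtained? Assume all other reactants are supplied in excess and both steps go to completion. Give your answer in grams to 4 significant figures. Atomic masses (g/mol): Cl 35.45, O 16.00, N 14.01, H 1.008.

55.49 g

M(NH4Cl) = 14.01 + 4(1.008) + 35.45 = 53.492 g/mol.
M(H2O) = 2(1.008) + 16.00 = 18.016 g/mol.
n(NH4Cl) = 329.50 / 53.492 = 6.1598 mol.
Step 1 gives a 1:1 ratio of NH4Cl to HCl, so n(HCl) = 6.1598 mol.
In step 2 the HCl:H2O ratio is 4:2, so n(H2O) = 3.0799 mol.
Mass of H2O = 3.0799 × 18.016 = 55.487 g.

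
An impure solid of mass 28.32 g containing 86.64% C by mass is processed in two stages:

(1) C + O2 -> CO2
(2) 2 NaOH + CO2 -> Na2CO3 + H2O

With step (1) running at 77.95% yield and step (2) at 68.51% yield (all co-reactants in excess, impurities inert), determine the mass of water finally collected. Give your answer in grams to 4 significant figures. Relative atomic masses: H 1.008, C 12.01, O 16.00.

Pure C = 28.32 × 0.8664 = 24.536 g.
M(C) = 12.01 g/mol.
M(H2O) = 2(1.008) + 16.00 = 18.016 g/mol.
n(C) = 24.536 / 12.01 = 2.0430 mol.
Step 1 (C:CO2 = 1:1): theoretical n(CO2) = 2.0430 mol; at 77.95% yield, n(CO2) = 1.5925 mol.
Step 2 (CO2:H2O = 1:1): theoretical n(H2O) = 1.5925 mol, so theoretical mass = 1.5925 × 18.016 = 28.691 g.
At 68.51% yield, actual mass of H2O = 28.691 × 0.6851 = 19.656 g.

19.66 g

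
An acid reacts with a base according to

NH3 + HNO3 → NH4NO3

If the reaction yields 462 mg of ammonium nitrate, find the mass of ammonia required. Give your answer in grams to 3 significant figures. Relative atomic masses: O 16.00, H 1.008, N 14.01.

0.0983 g

M(NH4NO3) = 2(14.01) + 4(1.008) + 3(16.00) = 80.052 g/mol.
M(NH3) = 14.01 + 3(1.008) = 17.034 g/mol.
Convert: 462 mg = 0.4620 g.
n(NH4NO3) = 0.4620 g / 80.052 g/mol = 0.005771 mol.
From the equation the NH4NO3:NH3 mole ratio is 1:1, so n(NH3) = 0.005771 × 1/1 = 0.005771 mol.
Mass of NH3 = 0.005771 mol × 17.034 g/mol = 0.09831 g.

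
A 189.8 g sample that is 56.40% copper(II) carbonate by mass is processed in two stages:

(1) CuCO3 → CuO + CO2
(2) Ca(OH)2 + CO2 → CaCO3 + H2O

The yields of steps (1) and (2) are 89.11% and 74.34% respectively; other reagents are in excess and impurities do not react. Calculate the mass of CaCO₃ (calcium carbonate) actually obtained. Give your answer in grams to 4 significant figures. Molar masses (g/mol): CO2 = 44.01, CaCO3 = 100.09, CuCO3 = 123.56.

Pure CuCO3 = 189.8 × 0.5640 = 107.05 g.
n(CuCO3) = 107.05 / 123.56 = 0.86636 mol.
Step 1 (CuCO3:CO2 = 1:1): theoretical n(CO2) = 0.86636 mol; at 89.11% yield, n(CO2) = 0.77201 mol.
Step 2 (CO2:CaCO3 = 1:1): theoretical n(CaCO3) = 0.77201 mol, so theoretical mass = 0.77201 × 100.09 = 77.271 g.
At 74.34% yield, actual mass of CaCO3 = 77.271 × 0.7434 = 57.443 g.

57.44 g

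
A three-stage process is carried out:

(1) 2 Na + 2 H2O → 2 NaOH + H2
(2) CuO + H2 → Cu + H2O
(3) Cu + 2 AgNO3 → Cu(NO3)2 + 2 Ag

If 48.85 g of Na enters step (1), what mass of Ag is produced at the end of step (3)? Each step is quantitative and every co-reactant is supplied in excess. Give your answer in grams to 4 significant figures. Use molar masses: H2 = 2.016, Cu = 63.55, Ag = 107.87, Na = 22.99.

229.2 g

n(Na) = 48.85 / 22.99 = 2.1248 mol.
Reaction (1): Na→H2 ratio 2:1 ⇒ n(H2) = 1.0624 mol.
Reaction (2): H2→Cu ratio 1:1 ⇒ n(Cu) = 1.0624 mol.
Reaction (3): Cu→Ag ratio 1:2 ⇒ n(Ag) = 2.1248 mol.
Mass of Ag = 2.1248 × 107.87 = 229.21 g.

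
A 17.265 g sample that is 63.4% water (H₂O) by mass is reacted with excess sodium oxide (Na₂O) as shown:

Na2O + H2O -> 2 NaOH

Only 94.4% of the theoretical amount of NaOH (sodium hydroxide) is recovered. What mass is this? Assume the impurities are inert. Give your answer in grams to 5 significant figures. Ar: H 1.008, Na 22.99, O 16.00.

Pure H2O available = 17.265 g × 0.634 = 10.9460 g.
M(H2O) = 2(1.008) + 16.00 = 18.016 g/mol.
M(NaOH) = 22.99 + 16.00 + 1.008 = 39.998 g/mol.
n(H2O) = 10.9460 g / 18.016 g/mol = 0.607572 mol.
From the equation the H2O:NaOH mole ratio is 1:2, so n(NaOH) = 0.607572 × 2/1 = 1.21514 mol.
Mass of NaOH = 1.21514 mol × 39.998 g/mol = 48.6033 g.
Actual mass collected = 48.6033 g × 0.944 = 45.8815 g.

45.882 g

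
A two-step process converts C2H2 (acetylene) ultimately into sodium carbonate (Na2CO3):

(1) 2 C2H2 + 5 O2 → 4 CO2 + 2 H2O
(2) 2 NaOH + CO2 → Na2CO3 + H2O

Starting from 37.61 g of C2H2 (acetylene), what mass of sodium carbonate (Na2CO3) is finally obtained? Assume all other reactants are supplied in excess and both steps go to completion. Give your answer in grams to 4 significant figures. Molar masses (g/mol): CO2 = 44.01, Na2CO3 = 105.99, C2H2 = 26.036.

n(C2H2) = 37.610 / 26.036 = 1.4445 mol.
Step 1 gives a 2:4 ratio of C2H2 to CO2, so n(CO2) = 2.8891 mol.
In step 2 the CO2:Na2CO3 ratio is 1:1, so n(Na2CO3) = 2.8891 mol.
Mass of Na2CO3 = 2.8891 × 105.99 = 306.21 g.

306.2 g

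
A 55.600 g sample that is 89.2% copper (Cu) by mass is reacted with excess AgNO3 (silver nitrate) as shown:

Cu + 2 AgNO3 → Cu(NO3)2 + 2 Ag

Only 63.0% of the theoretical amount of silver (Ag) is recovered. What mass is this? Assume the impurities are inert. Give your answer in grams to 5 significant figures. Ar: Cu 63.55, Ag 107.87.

Pure Cu available = 55.600 g × 0.892 = 49.5952 g.
M(Cu) = 63.55 g/mol.
M(Ag) = 107.87 g/mol.
n(Cu) = 49.5952 g / 63.55 g/mol = 0.780412 mol.
From the equation the Cu:Ag mole ratio is 1:2, so n(Ag) = 0.780412 × 2/1 = 1.56082 mol.
Mass of Ag = 1.56082 mol × 107.87 g/mol = 168.366 g.
Actual mass collected = 168.366 g × 0.630 = 106.071 g.

106.07 g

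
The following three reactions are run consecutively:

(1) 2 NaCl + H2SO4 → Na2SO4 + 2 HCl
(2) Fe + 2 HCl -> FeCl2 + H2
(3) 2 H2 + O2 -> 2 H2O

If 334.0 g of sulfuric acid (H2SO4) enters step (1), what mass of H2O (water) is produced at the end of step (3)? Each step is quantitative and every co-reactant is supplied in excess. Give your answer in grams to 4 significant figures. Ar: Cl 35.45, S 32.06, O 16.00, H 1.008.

61.35 g

M(H2SO4) = 2(1.008) + 32.06 + 4(16.00) = 98.076 g/mol.
M(H2O) = 2(1.008) + 16.00 = 18.016 g/mol.
n(H2SO4) = 334.0 / 98.076 = 3.4055 mol.
Reaction (1): H2SO4→HCl ratio 1:2 ⇒ n(HCl) = 6.8110 mol.
Reaction (2): HCl→H2 ratio 2:1 ⇒ n(H2) = 3.4055 mol.
Reaction (3): H2→H2O ratio 2:2 ⇒ n(H2O) = 3.4055 mol.
Mass of H2O = 3.4055 × 18.016 = 61.354 g.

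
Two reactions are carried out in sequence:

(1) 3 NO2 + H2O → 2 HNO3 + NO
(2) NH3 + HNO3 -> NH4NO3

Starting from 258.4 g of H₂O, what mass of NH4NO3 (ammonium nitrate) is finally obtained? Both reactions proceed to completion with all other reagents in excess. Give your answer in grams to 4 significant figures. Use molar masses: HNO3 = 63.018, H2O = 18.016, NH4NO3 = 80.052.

2296 g

n(H2O) = 258.40 / 18.016 = 14.343 mol.
Step 1 gives a 1:2 ratio of H2O to HNO3, so n(HNO3) = 28.686 mol.
In step 2 the HNO3:NH4NO3 ratio is 1:1, so n(NH4NO3) = 28.686 mol.
Mass of NH4NO3 = 28.686 × 80.052 = 2296.3 g.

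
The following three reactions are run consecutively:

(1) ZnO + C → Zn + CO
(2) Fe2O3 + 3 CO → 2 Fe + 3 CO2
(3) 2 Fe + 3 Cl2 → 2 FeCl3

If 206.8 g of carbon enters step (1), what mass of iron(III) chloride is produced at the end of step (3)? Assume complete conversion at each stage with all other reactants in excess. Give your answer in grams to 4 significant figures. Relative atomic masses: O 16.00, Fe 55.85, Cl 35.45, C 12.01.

1862 g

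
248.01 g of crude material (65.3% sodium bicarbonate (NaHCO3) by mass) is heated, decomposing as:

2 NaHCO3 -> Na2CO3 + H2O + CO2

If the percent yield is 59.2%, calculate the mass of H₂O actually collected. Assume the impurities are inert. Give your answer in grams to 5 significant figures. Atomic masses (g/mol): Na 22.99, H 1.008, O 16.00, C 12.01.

Pure NaHCO3 available = 248.01 g × 0.653 = 161.951 g.
M(NaHCO3) = 22.99 + 1.008 + 12.01 + 3(16.00) = 84.008 g/mol.
M(H2O) = 2(1.008) + 16.00 = 18.016 g/mol.
n(NaHCO3) = 161.951 g / 84.008 g/mol = 1.92780 mol.
From the equation the NaHCO3:H2O mole ratio is 2:1, so n(H2O) = 1.92780 × 1/2 = 0.963899 mol.
Mass of H2O = 0.963899 mol × 18.016 g/mol = 17.3656 g.
Actual mass collected = 17.3656 g × 0.592 = 10.2804 g.

10.280 g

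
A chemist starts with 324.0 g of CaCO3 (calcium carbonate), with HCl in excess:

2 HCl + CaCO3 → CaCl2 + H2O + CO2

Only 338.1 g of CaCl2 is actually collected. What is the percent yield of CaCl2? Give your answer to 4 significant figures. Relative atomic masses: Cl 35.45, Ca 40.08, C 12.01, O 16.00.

M(CaCO3) = 40.08 + 12.01 + 3(16.00) = 100.09 g/mol.
M(CaCl2) = 40.08 + 2(35.45) = 110.98 g/mol.
n(CaCO3) = 324.00 g / 100.09 g/mol = 3.2371 mol.
From the equation the CaCO3:CaCl2 mole ratio is 1:1, so n(CaCl2) = 3.2371 × 1/1 = 3.2371 mol.
Mass of CaCl2 = 3.2371 mol × 110.98 g/mol = 359.25 g.
This is the theoretical yield. Percent yield = 338.1 g / 359.25 g × 100% = 94.112%.

94.11 %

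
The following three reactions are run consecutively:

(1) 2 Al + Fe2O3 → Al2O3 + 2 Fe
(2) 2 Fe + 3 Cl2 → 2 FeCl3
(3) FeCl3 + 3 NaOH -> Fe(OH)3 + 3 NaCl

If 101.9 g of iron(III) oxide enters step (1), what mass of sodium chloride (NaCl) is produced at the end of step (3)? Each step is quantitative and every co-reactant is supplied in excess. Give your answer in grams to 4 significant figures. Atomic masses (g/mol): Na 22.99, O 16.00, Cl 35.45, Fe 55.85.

223.7 g

M(Fe2O3) = 2(55.85) + 3(16.00) = 159.70 g/mol.
M(NaCl) = 22.99 + 35.45 = 58.44 g/mol.
n(Fe2O3) = 101.9 / 159.70 = 0.63807 mol.
Reaction (1): Fe2O3→Fe ratio 1:2 ⇒ n(Fe) = 1.2761 mol.
Reaction (2): Fe→FeCl3 ratio 2:2 ⇒ n(FeCl3) = 1.2761 mol.
Reaction (3): FeCl3→NaCl ratio 1:3 ⇒ n(NaCl) = 3.8284 mol.
Mass of NaCl = 3.8284 × 58.44 = 223.73 g.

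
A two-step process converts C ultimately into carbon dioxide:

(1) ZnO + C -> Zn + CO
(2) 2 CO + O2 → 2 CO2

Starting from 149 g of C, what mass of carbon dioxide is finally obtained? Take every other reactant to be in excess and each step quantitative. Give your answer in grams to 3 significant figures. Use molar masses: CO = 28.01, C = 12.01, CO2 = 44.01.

546 g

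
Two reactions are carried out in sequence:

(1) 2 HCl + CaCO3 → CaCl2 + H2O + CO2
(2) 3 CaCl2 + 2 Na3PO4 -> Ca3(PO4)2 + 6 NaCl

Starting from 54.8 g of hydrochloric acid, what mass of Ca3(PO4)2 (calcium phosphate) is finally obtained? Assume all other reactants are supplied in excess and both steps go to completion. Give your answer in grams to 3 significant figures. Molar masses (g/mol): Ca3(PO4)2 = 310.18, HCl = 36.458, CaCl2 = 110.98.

77.7 g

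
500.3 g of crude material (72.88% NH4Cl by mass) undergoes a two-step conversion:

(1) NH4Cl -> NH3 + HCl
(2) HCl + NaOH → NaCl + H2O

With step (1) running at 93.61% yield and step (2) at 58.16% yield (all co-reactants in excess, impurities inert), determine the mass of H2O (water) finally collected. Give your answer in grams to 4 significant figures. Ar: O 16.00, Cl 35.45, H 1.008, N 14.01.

Pure NH4Cl = 500.3 × 0.7288 = 364.62 g.
M(NH4Cl) = 14.01 + 4(1.008) + 35.45 = 53.492 g/mol.
M(H2O) = 2(1.008) + 16.00 = 18.016 g/mol.
n(NH4Cl) = 364.62 / 53.492 = 6.8163 mol.
Step 1 (NH4Cl:HCl = 1:1): theoretical n(HCl) = 6.8163 mol; at 93.61% yield, n(HCl) = 6.3808 mol.
Step 2 (HCl:H2O = 1:1): theoretical n(H2O) = 6.3808 mol, so theoretical mass = 6.3808 × 18.016 = 114.96 g.
At 58.16% yield, actual mass of H2O = 114.96 × 0.5816 = 66.858 g.

66.86 g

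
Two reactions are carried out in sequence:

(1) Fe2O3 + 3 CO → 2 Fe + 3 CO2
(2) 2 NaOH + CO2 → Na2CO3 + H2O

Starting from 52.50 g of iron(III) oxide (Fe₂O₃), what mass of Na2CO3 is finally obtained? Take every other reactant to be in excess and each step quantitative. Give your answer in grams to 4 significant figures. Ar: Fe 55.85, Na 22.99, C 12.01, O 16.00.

104.5 g

M(Fe2O3) = 2(55.85) + 3(16.00) = 159.70 g/mol.
M(Na2CO3) = 2(22.99) + 12.01 + 3(16.00) = 105.99 g/mol.
n(Fe2O3) = 52.500 / 159.70 = 0.32874 mol.
Step 1 gives a 1:3 ratio of Fe2O3 to CO2, so n(CO2) = 0.98622 mol.
In step 2 the CO2:Na2CO3 ratio is 1:1, so n(Na2CO3) = 0.98622 mol.
Mass of Na2CO3 = 0.98622 × 105.99 = 104.53 g.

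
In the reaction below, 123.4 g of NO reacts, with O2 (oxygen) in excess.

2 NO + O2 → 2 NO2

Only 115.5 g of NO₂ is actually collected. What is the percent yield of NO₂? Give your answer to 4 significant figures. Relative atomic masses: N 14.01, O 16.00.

61.05 %

M(NO) = 14.01 + 16.00 = 30.01 g/mol.
M(NO2) = 14.01 + 2(16.00) = 46.01 g/mol.
n(NO) = 123.40 g / 30.01 g/mol = 4.1120 mol.
From the equation the NO:NO2 mole ratio is 2:2, so n(NO2) = 4.1120 × 2/2 = 4.1120 mol.
Mass of NO2 = 4.1120 mol × 46.01 g/mol = 189.19 g.
This is the theoretical yield. Percent yield = 115.5 g / 189.19 g × 100% = 61.049%.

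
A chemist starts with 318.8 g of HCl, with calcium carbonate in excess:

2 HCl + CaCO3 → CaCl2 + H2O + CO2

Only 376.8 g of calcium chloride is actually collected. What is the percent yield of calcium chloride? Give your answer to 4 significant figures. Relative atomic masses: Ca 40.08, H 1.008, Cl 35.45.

M(HCl) = 1.008 + 35.45 = 36.458 g/mol.
M(CaCl2) = 40.08 + 2(35.45) = 110.98 g/mol.
n(HCl) = 318.80 g / 36.458 g/mol = 8.7443 mol.
From the equation the HCl:CaCl2 mole ratio is 2:1, so n(CaCl2) = 8.7443 × 1/2 = 4.3722 mol.
Mass of CaCl2 = 4.3722 mol × 110.98 g/mol = 485.22 g.
This is the theoretical yield. Percent yield = 376.8 g / 485.22 g × 100% = 77.655%.

77.66 %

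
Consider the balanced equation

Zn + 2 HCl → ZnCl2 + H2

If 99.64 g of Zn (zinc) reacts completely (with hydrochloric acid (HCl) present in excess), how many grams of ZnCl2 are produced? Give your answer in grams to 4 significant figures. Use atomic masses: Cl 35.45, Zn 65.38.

M(Zn) = 65.38 g/mol.
M(ZnCl2) = 65.38 + 2(35.45) = 136.28 g/mol.
n(Zn) = 99.640 g / 65.38 g/mol = 1.5240 mol.
From the equation the Zn:ZnCl2 mole ratio is 1:1, so n(ZnCl2) = 1.5240 × 1/1 = 1.5240 mol.
Mass of ZnCl2 = 1.5240 mol × 136.28 g/mol = 207.69 g.

207.7 g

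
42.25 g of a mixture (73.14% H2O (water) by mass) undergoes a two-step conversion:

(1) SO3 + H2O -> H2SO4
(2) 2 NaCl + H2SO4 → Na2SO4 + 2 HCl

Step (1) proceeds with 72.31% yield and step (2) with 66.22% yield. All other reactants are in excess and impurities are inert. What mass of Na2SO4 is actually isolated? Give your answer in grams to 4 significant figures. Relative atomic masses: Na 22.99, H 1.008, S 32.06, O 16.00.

116.7 g

Pure H2O = 42.25 × 0.7314 = 30.902 g.
M(H2O) = 2(1.008) + 16.00 = 18.016 g/mol.
M(Na2SO4) = 2(22.99) + 32.06 + 4(16.00) = 142.04 g/mol.
n(H2O) = 30.902 / 18.016 = 1.7152 mol.
Step 1 (H2O:H2SO4 = 1:1): theoretical n(H2SO4) = 1.7152 mol; at 72.31% yield, n(H2SO4) = 1.2403 mol.
Step 2 (H2SO4:Na2SO4 = 1:1): theoretical n(Na2SO4) = 1.2403 mol, so theoretical mass = 1.2403 × 142.04 = 176.17 g.
At 66.22% yield, actual mass of Na2SO4 = 176.17 × 0.6622 = 116.66 g.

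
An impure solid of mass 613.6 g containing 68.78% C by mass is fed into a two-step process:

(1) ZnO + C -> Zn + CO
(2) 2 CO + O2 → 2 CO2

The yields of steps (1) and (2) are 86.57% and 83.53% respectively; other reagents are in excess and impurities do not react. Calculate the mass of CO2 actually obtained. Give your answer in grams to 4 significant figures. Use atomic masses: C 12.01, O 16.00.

1118 g

Pure C = 613.6 × 0.6878 = 422.03 g.
M(C) = 12.01 g/mol.
M(CO2) = 12.01 + 2(16.00) = 44.01 g/mol.
n(C) = 422.03 / 12.01 = 35.140 mol.
Step 1 (C:CO = 1:1): theoretical n(CO) = 35.140 mol; at 86.57% yield, n(CO) = 30.421 mol.
Step 2 (CO:CO2 = 2:2): theoretical n(CO2) = 30.421 mol, so theoretical mass = 30.421 × 44.01 = 1338.8 g.
At 83.53% yield, actual mass of CO2 = 1338.8 × 0.8353 = 1118.3 g.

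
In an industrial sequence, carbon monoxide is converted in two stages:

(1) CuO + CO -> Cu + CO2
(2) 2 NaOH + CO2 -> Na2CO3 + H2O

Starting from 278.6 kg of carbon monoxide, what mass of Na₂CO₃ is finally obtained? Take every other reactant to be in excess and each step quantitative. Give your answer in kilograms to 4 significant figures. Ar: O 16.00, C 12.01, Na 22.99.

1054 kg

M(CO) = 12.01 + 16.00 = 28.01 g/mol.
M(Na2CO3) = 2(22.99) + 12.01 + 3(16.00) = 105.99 g/mol.
278.6 kg = 278600 g.
n(CO) = 278600 / 28.01 = 9946.4 mol.
Step 1 gives a 1:1 ratio of CO to CO2, so n(CO2) = 9946.4 mol.
In step 2 the CO2:Na2CO3 ratio is 1:1, so n(Na2CO3) = 9946.4 mol.
Mass of Na2CO3 = 9946.4 × 105.99 = 1.0542 × 10^6 g = 1054 kg.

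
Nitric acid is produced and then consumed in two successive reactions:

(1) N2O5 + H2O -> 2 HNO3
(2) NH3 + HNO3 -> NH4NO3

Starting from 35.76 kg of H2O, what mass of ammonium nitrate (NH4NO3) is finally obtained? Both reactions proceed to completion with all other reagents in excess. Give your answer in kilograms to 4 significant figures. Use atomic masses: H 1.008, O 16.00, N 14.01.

317.8 kg

M(H2O) = 2(1.008) + 16.00 = 18.016 g/mol.
M(NH4NO3) = 2(14.01) + 4(1.008) + 3(16.00) = 80.052 g/mol.
35.76 kg = 35760 g.
n(H2O) = 35760 / 18.016 = 1984.9 mol.
Step 1 gives a 1:2 ratio of H2O to HNO3, so n(HNO3) = 3969.8 mol.
In step 2 the HNO3:NH4NO3 ratio is 1:1, so n(NH4NO3) = 3969.8 mol.
Mass of NH4NO3 = 3969.8 × 80.052 = 317790 g = 317.8 kg.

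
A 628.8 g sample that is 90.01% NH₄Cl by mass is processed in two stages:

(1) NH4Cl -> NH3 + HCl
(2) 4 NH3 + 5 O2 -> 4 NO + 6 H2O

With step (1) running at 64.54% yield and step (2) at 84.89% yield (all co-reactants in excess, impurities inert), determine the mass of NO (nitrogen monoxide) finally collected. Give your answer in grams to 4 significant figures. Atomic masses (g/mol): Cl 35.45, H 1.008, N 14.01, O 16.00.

Pure NH4Cl = 628.8 × 0.9001 = 565.98 g.
M(NH4Cl) = 14.01 + 4(1.008) + 35.45 = 53.492 g/mol.
M(NO) = 14.01 + 16.00 = 30.01 g/mol.
n(NH4Cl) = 565.98 / 53.492 = 10.581 mol.
Step 1 (NH4Cl:NH3 = 1:1): theoretical n(NH3) = 10.581 mol; at 64.54% yield, n(NH3) = 6.8288 mol.
Step 2 (NH3:NO = 4:4): theoretical n(NO) = 6.8288 mol, so theoretical mass = 6.8288 × 30.01 = 204.93 g.
At 84.89% yield, actual mass of NO = 204.93 × 0.8489 = 173.97 g.

174.0 g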